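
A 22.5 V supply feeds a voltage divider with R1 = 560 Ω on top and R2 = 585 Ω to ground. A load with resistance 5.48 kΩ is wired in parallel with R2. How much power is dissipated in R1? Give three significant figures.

Total resistance from the source is R1 + (R2‖R_L) = 1089 Ω, so I = 22.5/1089 Ω = 20.67 mA.
P = I²·R1 = (20.67 mA)² × 560 Ω = 239 mW.

P ≈ 239 mW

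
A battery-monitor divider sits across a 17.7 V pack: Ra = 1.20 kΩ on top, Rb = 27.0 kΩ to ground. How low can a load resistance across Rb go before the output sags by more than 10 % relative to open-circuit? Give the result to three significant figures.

Output resistance R_th = Ra‖Rb = (1.20 × 27.0)/28.20 = 1.149 kΩ.
The fractional drop is R_th/(R_th + R_L); requiring this ≤ 0.100 gives R_L ≥ R_th(1/0.100 − 1) = 1.149 × 9.000 = 10.3 kΩ.

R_L(min) ≈ 10.3 kΩ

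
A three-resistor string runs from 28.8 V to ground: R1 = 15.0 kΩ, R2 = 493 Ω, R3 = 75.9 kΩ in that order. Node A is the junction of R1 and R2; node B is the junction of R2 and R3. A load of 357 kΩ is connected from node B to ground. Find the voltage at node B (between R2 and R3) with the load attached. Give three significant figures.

At node B, R3 is in parallel with the load: R3‖R_L = 62590 Ω.
Below node A the resistance is R2 + (R3‖R_L) = 63090 Ω, so V_A = 28.8 × 63090/78090 = 23.27 V.
Then V_B = V_A × (R3‖R_L)/(R2 + R3‖R_L) = 23.27 × 62590/63090 = 23.1 V.

V ≈ 23.1 V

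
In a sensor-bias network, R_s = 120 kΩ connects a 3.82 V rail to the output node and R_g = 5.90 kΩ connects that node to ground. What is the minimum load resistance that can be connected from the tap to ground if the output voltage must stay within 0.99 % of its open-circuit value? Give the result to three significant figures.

R_L(min) ≈ 562 kΩ

Output resistance R_th = R_s‖R_g = (120 × 5.90)/125.9 = 5.624 kΩ.
The fractional drop is R_th/(R_th + R_L); requiring this ≤ 0.00990 gives R_L ≥ R_th(1/0.00990 − 1) = 5.624 × 100.0 = 562 kΩ.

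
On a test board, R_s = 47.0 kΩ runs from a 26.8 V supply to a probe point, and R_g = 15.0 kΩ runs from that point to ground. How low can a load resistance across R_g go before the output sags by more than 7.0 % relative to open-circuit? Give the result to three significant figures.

Output resistance R_th = R_s‖R_g = (47.0 × 15.0)/62.00 = 11.37 kΩ.
The fractional drop is R_th/(R_th + R_L); requiring this ≤ 0.0700 gives R_L ≥ R_th(1/0.0700 − 1) = 11.37 × 13.29 = 151 kΩ.

R_L(min) ≈ 151 kΩ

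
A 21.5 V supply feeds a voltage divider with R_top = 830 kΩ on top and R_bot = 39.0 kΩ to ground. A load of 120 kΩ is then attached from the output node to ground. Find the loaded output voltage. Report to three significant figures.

The load sits in parallel with R_bot: R_bot‖R_L = (39.0 × 120) / (39.0 + 120) = 29.43 kΩ.
V_out = 21.5 × 29.43 / (830 + 29.43) = 21.5 × 29.43/859.4 = 0.736 V.
(Unloaded it would have been 0.965 V.)

V_out ≈ 0.736 V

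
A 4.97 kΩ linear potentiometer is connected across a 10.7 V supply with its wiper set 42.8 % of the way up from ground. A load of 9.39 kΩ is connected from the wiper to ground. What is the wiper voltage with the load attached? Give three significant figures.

V ≈ 4.05 V

The wiper splits the pot into (1−α)R = 2.843 kΩ above and αR = 2.127 kΩ below.
Lower section ‖ load = 1.734 kΩ.
V_wiper = 10.7 × 1.734/(2.843 + 1.734) = 4.05 V.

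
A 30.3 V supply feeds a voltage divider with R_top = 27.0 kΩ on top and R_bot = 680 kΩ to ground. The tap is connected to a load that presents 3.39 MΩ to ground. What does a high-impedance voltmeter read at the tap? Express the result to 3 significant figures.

The load sits in parallel with R_bot: R_bot‖R_L = (680 × 3390) / (680 + 3390) = 566.4 kΩ.
V_out = 30.3 × 566.4 / (27.0 + 566.4) = 30.3 × 566.4/593.4 = 28.9 V.
(Unloaded it would have been 29.1 V.)

V_out ≈ 28.9 V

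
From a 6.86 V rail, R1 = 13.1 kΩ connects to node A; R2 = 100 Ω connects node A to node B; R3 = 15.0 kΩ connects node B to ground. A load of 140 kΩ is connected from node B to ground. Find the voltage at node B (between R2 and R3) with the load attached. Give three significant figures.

V ≈ 3.47 V

At node B, R3 is in parallel with the load: R3‖R_L = 13550 Ω.
Below node A the resistance is R2 + (R3‖R_L) = 13650 Ω, so V_A = 6.86 × 13650/26750 = 3.500 V.
Then V_B = V_A × (R3‖R_L)/(R2 + R3‖R_L) = 3.500 × 13550/13650 = 3.47 V.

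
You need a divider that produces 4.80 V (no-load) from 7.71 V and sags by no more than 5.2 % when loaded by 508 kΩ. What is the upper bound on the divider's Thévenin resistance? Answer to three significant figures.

R_th ≤ 27.9 kΩ

Loading drop = R_th/(R_th + R_L) ≤ 0.0520, so R_th ≤ R_L · ε/(1−ε) = 508 kΩ × 0.0520/0.9480 = 27.9 kΩ.
(Any R1, R2 with R2/(R1+R2) = 0.623 and R1‖R2 ≤ 27.9 kΩ will meet the spec.)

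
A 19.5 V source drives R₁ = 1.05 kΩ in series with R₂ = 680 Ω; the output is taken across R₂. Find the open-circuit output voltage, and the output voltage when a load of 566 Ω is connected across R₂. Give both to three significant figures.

Open-circuit: V = 19.5 × 680/(1050 + 680) = 7.66 V.
With the load, R₂ becomes R₂‖R_L = 308.9 Ω, so V = 19.5 × 308.9/1359 = 4.43 V.

Unloaded: 7.66 V; loaded: 4.43 V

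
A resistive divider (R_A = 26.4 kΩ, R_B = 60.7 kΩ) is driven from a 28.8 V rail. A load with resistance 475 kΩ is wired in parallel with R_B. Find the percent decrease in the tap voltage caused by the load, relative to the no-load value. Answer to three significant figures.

3.73 %

The divider's output (Thévenin) resistance is R_A‖R_B = 18.40 kΩ.
Fractional drop under load = R_th/(R_th + R_L) = 18.40 / (18.40 + 475) = 0.03729.
So the output falls by 3.73 %.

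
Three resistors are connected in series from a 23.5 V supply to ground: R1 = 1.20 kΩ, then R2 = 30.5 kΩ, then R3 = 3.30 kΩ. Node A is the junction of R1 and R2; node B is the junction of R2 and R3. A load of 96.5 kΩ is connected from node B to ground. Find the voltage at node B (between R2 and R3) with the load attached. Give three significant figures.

V ≈ 2.15 V

At node B, R3 is in parallel with the load: R3‖R_L = 3.191 kΩ.
Below node A the resistance is R2 + (R3‖R_L) = 33.69 kΩ, so V_A = 23.5 × 33.69/34.89 = 22.69 V.
Then V_B = V_A × (R3‖R_L)/(R2 + R3‖R_L) = 22.69 × 3.191/33.69 = 2.15 V.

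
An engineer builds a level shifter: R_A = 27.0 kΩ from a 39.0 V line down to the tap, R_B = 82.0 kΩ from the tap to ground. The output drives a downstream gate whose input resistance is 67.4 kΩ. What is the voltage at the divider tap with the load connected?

The load sits in parallel with R_B: R_B‖R_L = (82.0 × 67.4) / (82.0 + 67.4) = 36.99 kΩ.
V_out = 39.0 × 36.99 / (27.0 + 36.99) = 39.0 × 36.99/63.99 = 22.5 V.

V_out ≈ 22.5 V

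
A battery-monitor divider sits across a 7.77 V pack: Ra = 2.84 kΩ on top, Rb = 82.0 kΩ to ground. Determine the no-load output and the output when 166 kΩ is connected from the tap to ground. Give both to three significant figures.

Unloaded: 7.51 V; loaded: 7.39 V

Open-circuit: V = 7.77 × 82.0/(2.84 + 82.0) = 7.51 V.
With the load, Rb becomes Rb‖R_L = 54.89 kΩ, so V = 7.77 × 54.89/57.73 = 7.39 V.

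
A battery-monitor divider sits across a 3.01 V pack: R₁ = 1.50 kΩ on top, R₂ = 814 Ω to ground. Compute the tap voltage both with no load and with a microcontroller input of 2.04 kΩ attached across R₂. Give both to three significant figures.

Open-circuit: V = 3.01 × 814/(1500 + 814) = 1.06 V.
With the load, R₂ becomes R₂‖R_L = 581.8 Ω, so V = 3.01 × 581.8/2082 = 0.841 V.

Unloaded: 1.06 V; loaded: 0.841 V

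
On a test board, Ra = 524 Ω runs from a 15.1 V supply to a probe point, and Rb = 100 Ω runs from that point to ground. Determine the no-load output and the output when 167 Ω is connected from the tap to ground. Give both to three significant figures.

Unloaded: 2.42 V; loaded: 1.61 V

Open-circuit: V = 15.1 × 100/(524 + 100) = 2.42 V.
With the load, Rb becomes Rb‖R_L = 62.55 Ω, so V = 15.1 × 62.55/586.5 = 1.61 V.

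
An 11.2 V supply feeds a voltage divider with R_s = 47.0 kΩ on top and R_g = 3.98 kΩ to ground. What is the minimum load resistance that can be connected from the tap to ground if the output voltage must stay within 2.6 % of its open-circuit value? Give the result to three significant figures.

R_L(min) ≈ 137 kΩ

Output resistance R_th = R_s‖R_g = (47.0 × 3.98)/50.98 = 3.669 kΩ.
The fractional drop is R_th/(R_th + R_L); requiring this ≤ 0.0260 gives R_L ≥ R_th(1/0.0260 − 1) = 3.669 × 37.46 = 137 kΩ.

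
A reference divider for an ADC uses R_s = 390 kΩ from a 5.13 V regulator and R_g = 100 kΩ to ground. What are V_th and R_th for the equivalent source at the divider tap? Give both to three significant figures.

V_th = 1.05 V, R_th = 79.6 kΩ

V_th is the open-circuit tap voltage: 5.13 × 100/(390 + 100) = 1.05 V.
With the supply zeroed, R_s and R_g appear in parallel from the tap: R_th = R_s‖R_g = (390 × 100)/490.0 = 79.6 kΩ.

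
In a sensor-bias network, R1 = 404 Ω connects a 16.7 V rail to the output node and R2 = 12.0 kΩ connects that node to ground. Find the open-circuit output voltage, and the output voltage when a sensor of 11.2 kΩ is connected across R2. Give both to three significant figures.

Open-circuit: V = 16.7 × 12000/(404 + 12000) = 16.2 V.
With the load, R2 becomes R2‖R_L = 5793 Ω, so V = 16.7 × 5793/6197 = 15.6 V.

Unloaded: 16.2 V; loaded: 15.6 V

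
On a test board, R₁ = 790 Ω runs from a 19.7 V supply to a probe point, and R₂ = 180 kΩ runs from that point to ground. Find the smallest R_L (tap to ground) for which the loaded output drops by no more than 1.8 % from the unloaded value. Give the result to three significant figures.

Output resistance R_th = R₁‖R₂ = (790 × 180000)/180800 = 786.5 Ω.
The fractional drop is R_th/(R_th + R_L); requiring this ≤ 0.0180 gives R_L ≥ R_th(1/0.0180 − 1) = 786.5 × 54.56 = 42.9 kΩ.

R_L(min) ≈ 42.9 kΩ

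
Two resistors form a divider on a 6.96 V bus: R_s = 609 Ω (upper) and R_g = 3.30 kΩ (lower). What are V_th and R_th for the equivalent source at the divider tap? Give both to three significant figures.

V_th is the open-circuit tap voltage: 6.96 × 3300/(609 + 3300) = 5.88 V.
With the supply zeroed, R_s and R_g appear in parallel from the tap: R_th = R_s‖R_g = (609 × 3300)/3909 = 514 Ω.

V_th = 5.88 V, R_th = 514 Ω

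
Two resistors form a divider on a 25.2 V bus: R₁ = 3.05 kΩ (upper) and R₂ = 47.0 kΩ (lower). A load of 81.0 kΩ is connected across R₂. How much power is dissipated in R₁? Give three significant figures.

Total resistance from the source is R₁ + (R₂‖R_L) = 32.79 kΩ, so I = 25.2/32.79 kΩ = 0.7685 mA.
P = I²·R₁ = (0.7685 mA)² × 3.05 kΩ = 1.80 mW.

P ≈ 1.80 mW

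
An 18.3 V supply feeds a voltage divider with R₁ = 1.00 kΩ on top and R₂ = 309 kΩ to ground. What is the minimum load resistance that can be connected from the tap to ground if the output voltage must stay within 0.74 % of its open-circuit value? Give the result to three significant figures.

R_L(min) ≈ 134 kΩ

Output resistance R_th = R₁‖R₂ = (1000 × 309000)/310000 = 996.8 Ω.
The fractional drop is R_th/(R_th + R_L); requiring this ≤ 0.00740 gives R_L ≥ R_th(1/0.00740 − 1) = 996.8 × 134.1 = 134 kΩ.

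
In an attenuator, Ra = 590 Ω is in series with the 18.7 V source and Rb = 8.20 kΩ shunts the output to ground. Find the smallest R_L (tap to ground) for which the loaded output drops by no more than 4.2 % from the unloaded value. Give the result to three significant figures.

R_L(min) ≈ 12.6 kΩ

Output resistance R_th = Ra‖Rb = (590 × 8200)/8790 = 550.4 Ω.
The fractional drop is R_th/(R_th + R_L); requiring this ≤ 0.0420 gives R_L ≥ R_th(1/0.0420 − 1) = 550.4 × 22.81 = 12.6 kΩ.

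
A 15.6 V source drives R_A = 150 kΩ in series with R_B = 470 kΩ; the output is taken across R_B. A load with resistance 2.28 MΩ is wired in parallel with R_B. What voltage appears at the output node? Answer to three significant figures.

The load sits in parallel with R_B: R_B‖R_L = (470 × 2280) / (470 + 2280) = 389.7 kΩ.
V_out = 15.6 × 389.7 / (150 + 389.7) = 15.6 × 389.7/539.7 = 11.3 V.

V_out ≈ 11.3 V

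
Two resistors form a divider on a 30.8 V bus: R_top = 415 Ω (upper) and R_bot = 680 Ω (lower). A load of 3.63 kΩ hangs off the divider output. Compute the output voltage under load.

V_out ≈ 17.9 V

The load sits in parallel with R_bot: R_bot‖R_L = (680 × 3630) / (680 + 3630) = 572.7 Ω.
V_out = 30.8 × 572.7 / (415 + 572.7) = 30.8 × 572.7/987.7 = 17.9 V.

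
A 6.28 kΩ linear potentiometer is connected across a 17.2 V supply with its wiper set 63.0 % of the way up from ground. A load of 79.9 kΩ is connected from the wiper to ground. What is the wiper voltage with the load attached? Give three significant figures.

V ≈ 10.6 V

The wiper splits the pot into (1−α)R = 2.324 kΩ above and αR = 3.956 kΩ below.
Lower section ‖ load = 3.770 kΩ.
V_wiper = 17.2 × 3.770/(2.324 + 3.770) = 10.6 V.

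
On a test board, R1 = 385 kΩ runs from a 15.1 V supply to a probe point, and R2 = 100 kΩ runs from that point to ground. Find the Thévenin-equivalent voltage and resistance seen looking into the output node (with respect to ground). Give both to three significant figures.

V_th is the open-circuit tap voltage: 15.1 × 100/(385 + 100) = 3.11 V.
With the supply zeroed, R1 and R2 appear in parallel from the tap: R_th = R1‖R2 = (385 × 100)/485.0 = 79.4 kΩ.

V_th = 3.11 V, R_th = 79.4 kΩ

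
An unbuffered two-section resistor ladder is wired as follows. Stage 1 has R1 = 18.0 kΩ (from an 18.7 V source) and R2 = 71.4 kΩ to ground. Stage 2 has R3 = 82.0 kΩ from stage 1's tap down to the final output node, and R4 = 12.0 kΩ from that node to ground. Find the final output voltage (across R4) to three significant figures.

Stage 2 presents R3+R4 = 94.00 kΩ as a load on stage 1's tap.
Stage 1's lower leg becomes R2‖(R3+R4) = 40.58 kΩ, so V_mid = 18.7 × 40.58/58.58 = 12.95 V.
Stage 2 is itself unloaded: V_out = V_mid × R4/(R3+R4) = 12.95 × 12.0/94.00 = 1.65 V.

V_out ≈ 1.65 V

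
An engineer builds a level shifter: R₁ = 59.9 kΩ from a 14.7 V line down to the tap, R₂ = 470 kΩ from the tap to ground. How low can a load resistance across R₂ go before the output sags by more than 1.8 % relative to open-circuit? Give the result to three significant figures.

Output resistance R_th = R₁‖R₂ = (59.9 × 470)/529.9 = 53.13 kΩ.
The fractional drop is R_th/(R_th + R_L); requiring this ≤ 0.0180 gives R_L ≥ R_th(1/0.0180 − 1) = 53.13 × 54.56 = 2.90 MΩ.

R_L(min) ≈ 2.90 MΩ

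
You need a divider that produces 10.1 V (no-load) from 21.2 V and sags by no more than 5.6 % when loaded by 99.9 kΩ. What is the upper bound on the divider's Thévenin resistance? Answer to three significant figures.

Loading drop = R_th/(R_th + R_L) ≤ 0.0560, so R_th ≤ R_L · ε/(1−ε) = 99.9 kΩ × 0.0560/0.9440 = 5.93 kΩ.

R_th ≤ 5.93 kΩ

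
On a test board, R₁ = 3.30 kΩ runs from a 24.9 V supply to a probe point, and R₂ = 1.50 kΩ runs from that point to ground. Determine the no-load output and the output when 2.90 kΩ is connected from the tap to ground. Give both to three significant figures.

Unloaded: 7.78 V; loaded: 5.74 V

Open-circuit: V = 24.9 × 1.50/(3.30 + 1.50) = 7.78 V.
With the load, R₂ becomes R₂‖R_L = 0.9886 kΩ, so V = 24.9 × 0.9886/4.289 = 5.74 V.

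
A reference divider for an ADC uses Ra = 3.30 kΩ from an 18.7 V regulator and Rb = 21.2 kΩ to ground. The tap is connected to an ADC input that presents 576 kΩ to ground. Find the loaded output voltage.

The load sits in parallel with Rb: Rb‖R_L = (21.2 × 576) / (21.2 + 576) = 20.45 kΩ.
V_out = 18.7 × 20.45 / (3.30 + 20.45) = 18.7 × 20.45/23.75 = 16.1 V.
(Unloaded it would have been 16.2 V.)

V_out ≈ 16.1 V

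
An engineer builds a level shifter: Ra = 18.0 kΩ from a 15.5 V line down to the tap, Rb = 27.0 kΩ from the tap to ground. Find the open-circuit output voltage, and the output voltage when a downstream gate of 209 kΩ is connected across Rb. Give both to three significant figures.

Open-circuit: V = 15.5 × 27.0/(18.0 + 27.0) = 9.30 V.
With the load, Rb becomes Rb‖R_L = 23.91 kΩ, so V = 15.5 × 23.91/41.91 = 8.84 V.

Unloaded: 9.30 V; loaded: 8.84 V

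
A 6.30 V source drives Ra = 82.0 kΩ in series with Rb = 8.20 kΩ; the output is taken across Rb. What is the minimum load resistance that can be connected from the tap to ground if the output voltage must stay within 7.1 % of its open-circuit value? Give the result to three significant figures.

Output resistance R_th = Ra‖Rb = (82.0 × 8.20)/90.20 = 7.455 kΩ.
The fractional drop is R_th/(R_th + R_L); requiring this ≤ 0.0710 gives R_L ≥ R_th(1/0.0710 − 1) = 7.455 × 13.08 = 97.5 kΩ.

R_L(min) ≈ 97.5 kΩ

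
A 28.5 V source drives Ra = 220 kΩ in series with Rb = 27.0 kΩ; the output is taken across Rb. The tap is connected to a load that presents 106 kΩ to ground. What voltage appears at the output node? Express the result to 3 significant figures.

The load sits in parallel with Rb: Rb‖R_L = (27.0 × 106) / (27.0 + 106) = 21.52 kΩ.
V_out = 28.5 × 21.52 / (220 + 21.52) = 28.5 × 21.52/241.5 = 2.54 V.
(Unloaded it would have been 3.12 V.)

V_out ≈ 2.54 V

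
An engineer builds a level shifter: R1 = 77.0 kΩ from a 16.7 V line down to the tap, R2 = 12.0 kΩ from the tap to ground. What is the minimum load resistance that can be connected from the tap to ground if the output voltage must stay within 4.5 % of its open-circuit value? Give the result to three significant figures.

R_L(min) ≈ 220 kΩ

Output resistance R_th = R1‖R2 = (77.0 × 12.0)/89.00 = 10.38 kΩ.
The fractional drop is R_th/(R_th + R_L); requiring this ≤ 0.0450 gives R_L ≥ R_th(1/0.0450 − 1) = 10.38 × 21.22 = 220 kΩ.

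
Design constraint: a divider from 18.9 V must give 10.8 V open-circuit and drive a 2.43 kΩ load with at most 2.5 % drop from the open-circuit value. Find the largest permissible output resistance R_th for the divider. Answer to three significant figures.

Loading drop = R_th/(R_th + R_L) ≤ 0.0250, so R_th ≤ R_L · ε/(1−ε) = 2.43 kΩ × 0.0250/0.9750 = 62.3 Ω.
(Any R1, R2 with R2/(R1+R2) = 0.571 and R1‖R2 ≤ 62.3 Ω will meet the spec.)

R_th ≤ 62.3 Ω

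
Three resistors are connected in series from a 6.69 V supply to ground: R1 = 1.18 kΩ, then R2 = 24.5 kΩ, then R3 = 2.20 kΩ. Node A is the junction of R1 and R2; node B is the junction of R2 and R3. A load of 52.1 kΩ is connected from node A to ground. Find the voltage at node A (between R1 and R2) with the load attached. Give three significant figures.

V ≈ 6.27 V

Below node A the series string R2+R3 = 26.70 kΩ sits in parallel with the 52.1 kΩ load: 17.65 kΩ.
V_A = 6.69 × 17.65/(1.18 + 17.65) = 6.27 V.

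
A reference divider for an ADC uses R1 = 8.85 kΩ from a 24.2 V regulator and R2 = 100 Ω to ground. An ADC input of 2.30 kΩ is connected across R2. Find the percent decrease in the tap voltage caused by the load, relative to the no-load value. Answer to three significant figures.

4.12 %

The divider's output (Thévenin) resistance is R1‖R2 = 98.88 Ω.
Fractional drop under load = R_th/(R_th + R_L) = 98.88 / (98.88 + 2300) = 0.04122.
So the output falls by 4.12 %.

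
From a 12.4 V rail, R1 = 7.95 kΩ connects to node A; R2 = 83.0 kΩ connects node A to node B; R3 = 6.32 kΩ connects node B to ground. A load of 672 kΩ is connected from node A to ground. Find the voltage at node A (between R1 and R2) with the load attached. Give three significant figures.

V ≈ 11.3 V

Below node A the series string R2+R3 = 89.32 kΩ sits in parallel with the 672 kΩ load: 78.84 kΩ.
V_A = 12.4 × 78.84/(7.95 + 78.84) = 11.3 V.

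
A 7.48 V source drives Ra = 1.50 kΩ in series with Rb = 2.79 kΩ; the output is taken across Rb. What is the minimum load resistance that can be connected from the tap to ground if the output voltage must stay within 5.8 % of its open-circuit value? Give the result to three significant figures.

Output resistance R_th = Ra‖Rb = (1500 × 2790)/4290 = 975.5 Ω.
The fractional drop is R_th/(R_th + R_L); requiring this ≤ 0.0580 gives R_L ≥ R_th(1/0.0580 − 1) = 975.5 × 16.24 = 15.8 kΩ.

R_L(min) ≈ 15.8 kΩ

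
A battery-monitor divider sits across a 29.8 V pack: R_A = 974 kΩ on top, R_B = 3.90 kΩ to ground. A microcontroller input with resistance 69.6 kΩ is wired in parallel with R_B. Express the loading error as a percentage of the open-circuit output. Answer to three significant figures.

5.29 %

The divider's output (Thévenin) resistance is R_A‖R_B = 3.884 kΩ.
Fractional drop under load = R_th/(R_th + R_L) = 3.884 / (3.884 + 69.6) = 0.05286.
So the output falls by 5.29 %.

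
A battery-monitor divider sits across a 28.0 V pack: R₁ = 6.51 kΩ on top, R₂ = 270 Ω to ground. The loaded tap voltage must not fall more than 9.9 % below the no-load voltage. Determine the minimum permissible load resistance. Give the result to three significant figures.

R_L(min) ≈ 2.36 kΩ

Output resistance R_th = R₁‖R₂ = (6510 × 270)/6780 = 259.2 Ω.
The fractional drop is R_th/(R_th + R_L); requiring this ≤ 0.0990 gives R_L ≥ R_th(1/0.0990 − 1) = 259.2 × 9.101 = 2.36 kΩ.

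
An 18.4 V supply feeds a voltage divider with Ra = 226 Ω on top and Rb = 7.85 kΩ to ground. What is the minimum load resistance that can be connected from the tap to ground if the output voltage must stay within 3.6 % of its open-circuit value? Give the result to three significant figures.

R_L(min) ≈ 5.88 kΩ

Output resistance R_th = Ra‖Rb = (226 × 7850)/8076 = 219.7 Ω.
The fractional drop is R_th/(R_th + R_L); requiring this ≤ 0.0360 gives R_L ≥ R_th(1/0.0360 − 1) = 219.7 × 26.78 = 5.88 kΩ.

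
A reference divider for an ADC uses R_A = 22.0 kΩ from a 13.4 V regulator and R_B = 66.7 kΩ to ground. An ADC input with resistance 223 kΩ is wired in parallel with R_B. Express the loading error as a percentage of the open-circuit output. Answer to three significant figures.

6.91 %

The divider's output (Thévenin) resistance is R_A‖R_B = 16.54 kΩ.
Fractional drop under load = R_th/(R_th + R_L) = 16.54 / (16.54 + 223) = 0.06906.
So the output falls by 6.91 %.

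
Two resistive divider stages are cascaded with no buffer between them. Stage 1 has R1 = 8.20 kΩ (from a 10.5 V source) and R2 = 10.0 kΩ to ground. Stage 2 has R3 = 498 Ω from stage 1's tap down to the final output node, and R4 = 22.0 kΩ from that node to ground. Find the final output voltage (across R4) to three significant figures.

Stage 2 presents R3+R4 = 22500 Ω as a load on stage 1's tap.
Stage 1's lower leg becomes R2‖(R3+R4) = 6923 Ω, so V_mid = 10.5 × 6923/15120 = 4.807 V.
Stage 2 is itself unloaded: V_out = V_mid × R4/(R3+R4) = 4.807 × 22000/22500 = 4.70 V.

V_out ≈ 4.70 V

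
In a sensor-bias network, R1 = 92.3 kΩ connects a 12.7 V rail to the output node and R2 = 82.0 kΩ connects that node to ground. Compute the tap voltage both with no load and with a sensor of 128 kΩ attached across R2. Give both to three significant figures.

Open-circuit: V = 12.7 × 82.0/(92.3 + 82.0) = 5.97 V.
With the load, R2 becomes R2‖R_L = 49.98 kΩ, so V = 12.7 × 49.98/142.3 = 4.46 V.

Unloaded: 5.97 V; loaded: 4.46 V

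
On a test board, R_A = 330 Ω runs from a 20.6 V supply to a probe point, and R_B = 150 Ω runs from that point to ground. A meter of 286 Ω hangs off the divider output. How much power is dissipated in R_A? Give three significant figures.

P ≈ 763 mW

Total resistance from the source is R_A + (R_B‖R_L) = 428.4 Ω, so I = 20.6/428.4 Ω = 48.09 mA.
P = I²·R_A = (48.09 mA)² × 330 Ω = 763 mW.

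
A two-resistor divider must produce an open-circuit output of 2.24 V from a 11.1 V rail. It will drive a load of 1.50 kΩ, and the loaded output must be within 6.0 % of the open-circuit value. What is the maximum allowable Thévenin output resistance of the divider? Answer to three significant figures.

R_th ≤ 95.7 Ω

Loading drop = R_th/(R_th + R_L) ≤ 0.0600, so R_th ≤ R_L · ε/(1−ε) = 1.50 kΩ × 0.0600/0.9400 = 95.7 Ω.
(Any R1, R2 with R2/(R1+R2) = 0.202 and R1‖R2 ≤ 95.7 Ω will meet the spec.)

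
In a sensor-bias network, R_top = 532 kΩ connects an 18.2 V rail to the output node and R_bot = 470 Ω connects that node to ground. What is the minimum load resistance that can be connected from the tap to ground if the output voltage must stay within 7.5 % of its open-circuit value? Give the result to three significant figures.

Output resistance R_th = R_top‖R_bot = (532000 × 470)/532500 = 469.6 Ω.
The fractional drop is R_th/(R_th + R_L); requiring this ≤ 0.0750 gives R_L ≥ R_th(1/0.0750 − 1) = 469.6 × 12.33 = 5.79 kΩ.

R_L(min) ≈ 5.79 kΩ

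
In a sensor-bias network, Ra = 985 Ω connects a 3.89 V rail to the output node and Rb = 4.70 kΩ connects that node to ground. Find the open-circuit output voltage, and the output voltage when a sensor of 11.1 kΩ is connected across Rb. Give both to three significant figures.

Unloaded: 3.22 V; loaded: 3.00 V

Open-circuit: V = 3.89 × 4700/(985 + 4700) = 3.22 V.
With the load, Rb becomes Rb‖R_L = 3302 Ω, so V = 3.89 × 3302/4287 = 3.00 V.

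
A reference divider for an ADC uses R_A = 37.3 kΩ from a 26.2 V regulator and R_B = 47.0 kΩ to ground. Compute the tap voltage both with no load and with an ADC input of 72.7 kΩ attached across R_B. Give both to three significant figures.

Open-circuit: V = 26.2 × 47.0/(37.3 + 47.0) = 14.6 V.
With the load, R_B becomes R_B‖R_L = 28.55 kΩ, so V = 26.2 × 28.55/65.85 = 11.4 V.

Unloaded: 14.6 V; loaded: 11.4 V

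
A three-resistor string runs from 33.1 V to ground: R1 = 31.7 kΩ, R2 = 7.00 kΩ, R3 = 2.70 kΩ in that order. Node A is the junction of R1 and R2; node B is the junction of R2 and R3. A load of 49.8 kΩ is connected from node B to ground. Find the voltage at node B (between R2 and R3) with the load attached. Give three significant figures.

At node B, R3 is in parallel with the load: R3‖R_L = 2.561 kΩ.
Below node A the resistance is R2 + (R3‖R_L) = 9.561 kΩ, so V_A = 33.1 × 9.561/41.26 = 7.670 V.
Then V_B = V_A × (R3‖R_L)/(R2 + R3‖R_L) = 7.670 × 2.561/9.561 = 2.05 V.

V ≈ 2.05 V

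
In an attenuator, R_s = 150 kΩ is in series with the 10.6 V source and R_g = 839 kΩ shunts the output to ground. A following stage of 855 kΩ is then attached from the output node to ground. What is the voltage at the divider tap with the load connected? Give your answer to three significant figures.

V_out ≈ 7.83 V

The load sits in parallel with R_g: R_g‖R_L = (839 × 855) / (839 + 855) = 423.5 kΩ.
V_out = 10.6 × 423.5 / (150 + 423.5) = 10.6 × 423.5/573.5 = 7.83 V.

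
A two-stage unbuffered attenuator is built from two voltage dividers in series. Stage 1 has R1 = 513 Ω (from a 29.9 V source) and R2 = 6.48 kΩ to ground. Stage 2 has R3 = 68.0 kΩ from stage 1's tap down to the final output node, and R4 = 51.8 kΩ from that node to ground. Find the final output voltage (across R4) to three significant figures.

Stage 2 presents R3+R4 = 119800 Ω as a load on stage 1's tap.
Stage 1's lower leg becomes R2‖(R3+R4) = 6147 Ω, so V_mid = 29.9 × 6147/6660 = 27.60 V.
Stage 2 is itself unloaded: V_out = V_mid × R4/(R3+R4) = 27.60 × 51800/119800 = 11.9 V.

V_out ≈ 11.9 V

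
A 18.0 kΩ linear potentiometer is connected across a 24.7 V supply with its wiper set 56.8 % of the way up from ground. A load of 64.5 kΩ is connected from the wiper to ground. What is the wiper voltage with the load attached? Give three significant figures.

The wiper splits the pot into (1−α)R = 7.776 kΩ above and αR = 10.22 kΩ below.
Lower section ‖ load = 8.825 kΩ.
V_wiper = 24.7 × 8.825/(7.776 + 8.825) = 13.1 V.

V ≈ 13.1 V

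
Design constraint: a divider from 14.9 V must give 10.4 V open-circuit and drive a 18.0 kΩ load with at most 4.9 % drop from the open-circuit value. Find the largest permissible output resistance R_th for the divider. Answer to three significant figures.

Loading drop = R_th/(R_th + R_L) ≤ 0.0490, so R_th ≤ R_L · ε/(1−ε) = 18.0 kΩ × 0.0490/0.9510 = 927 Ω.

R_th ≤ 927 Ω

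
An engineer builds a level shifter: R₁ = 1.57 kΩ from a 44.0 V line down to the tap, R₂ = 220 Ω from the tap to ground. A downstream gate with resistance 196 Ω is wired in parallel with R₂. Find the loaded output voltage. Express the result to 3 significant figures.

The load sits in parallel with R₂: R₂‖R_L = (220 × 196) / (220 + 196) = 103.7 Ω.
V_out = 44.0 × 103.7 / (1570 + 103.7) = 44.0 × 103.7/1674 = 2.73 V.

V_out ≈ 2.73 V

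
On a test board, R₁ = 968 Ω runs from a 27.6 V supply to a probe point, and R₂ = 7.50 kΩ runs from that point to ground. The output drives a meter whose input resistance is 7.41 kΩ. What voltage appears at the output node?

The load sits in parallel with R₂: R₂‖R_L = (7500 × 7410) / (7500 + 7410) = 3727 Ω.
V_out = 27.6 × 3727 / (968 + 3727) = 27.6 × 3727/4695 = 21.9 V.

V_out ≈ 21.9 V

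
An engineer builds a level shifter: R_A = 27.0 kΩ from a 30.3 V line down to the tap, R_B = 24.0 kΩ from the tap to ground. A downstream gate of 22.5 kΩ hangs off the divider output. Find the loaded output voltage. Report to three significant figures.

The load sits in parallel with R_B: R_B‖R_L = (24.0 × 22.5) / (24.0 + 22.5) = 11.61 kΩ.
V_out = 30.3 × 11.61 / (27.0 + 11.61) = 30.3 × 11.61/38.61 = 9.11 V.

V_out ≈ 9.11 V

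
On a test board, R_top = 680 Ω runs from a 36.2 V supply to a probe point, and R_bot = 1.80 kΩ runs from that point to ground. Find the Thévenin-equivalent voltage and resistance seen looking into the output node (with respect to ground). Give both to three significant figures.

V_th = 26.3 V, R_th = 494 Ω

V_th is the open-circuit tap voltage: 36.2 × 1800/(680 + 1800) = 26.3 V.
With the supply zeroed, R_top and R_bot appear in parallel from the tap: R_th = R_top‖R_bot = (680 × 1800)/2480 = 494 Ω.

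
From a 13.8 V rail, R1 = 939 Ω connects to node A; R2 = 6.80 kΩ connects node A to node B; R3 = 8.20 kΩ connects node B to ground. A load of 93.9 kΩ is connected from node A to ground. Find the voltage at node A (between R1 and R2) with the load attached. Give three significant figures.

Below node A the series string R2+R3 = 15000 Ω sits in parallel with the 93900 Ω load: 12930 Ω.
V_A = 13.8 × 12930/(939 + 12930) = 12.9 V.

V ≈ 12.9 V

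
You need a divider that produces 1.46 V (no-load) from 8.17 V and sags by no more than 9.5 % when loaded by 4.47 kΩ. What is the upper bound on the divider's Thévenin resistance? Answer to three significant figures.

Loading drop = R_th/(R_th + R_L) ≤ 0.0950, so R_th ≤ R_L · ε/(1−ε) = 4.47 kΩ × 0.0950/0.9050 = 469 Ω.

R_th ≤ 469 Ω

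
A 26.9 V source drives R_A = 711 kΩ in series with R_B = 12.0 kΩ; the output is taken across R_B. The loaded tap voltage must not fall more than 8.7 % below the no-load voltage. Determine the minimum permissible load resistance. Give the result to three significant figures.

Output resistance R_th = R_A‖R_B = (711 × 12.0)/723.0 = 11.80 kΩ.
The fractional drop is R_th/(R_th + R_L); requiring this ≤ 0.0870 gives R_L ≥ R_th(1/0.0870 − 1) = 11.80 × 10.49 = 124 kΩ.

R_L(min) ≈ 124 kΩ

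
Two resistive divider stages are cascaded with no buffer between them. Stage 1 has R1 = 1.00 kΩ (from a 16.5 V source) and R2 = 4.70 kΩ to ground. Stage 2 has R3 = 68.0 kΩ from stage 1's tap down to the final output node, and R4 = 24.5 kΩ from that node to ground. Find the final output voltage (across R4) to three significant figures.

V_out ≈ 3.57 V

Stage 2 presents R3+R4 = 92.50 kΩ as a load on stage 1's tap.
Stage 1's lower leg becomes R2‖(R3+R4) = 4.473 kΩ, so V_mid = 16.5 × 4.473/5.473 = 13.49 V.
Stage 2 is itself unloaded: V_out = V_mid × R4/(R3+R4) = 13.49 × 24.5/92.50 = 3.57 V.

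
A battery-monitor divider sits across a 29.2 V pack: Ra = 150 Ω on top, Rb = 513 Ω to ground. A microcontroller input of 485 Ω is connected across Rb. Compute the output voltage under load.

V_out ≈ 18.2 V

The load sits in parallel with Rb: Rb‖R_L = (513 × 485) / (513 + 485) = 249.3 Ω.
V_out = 29.2 × 249.3 / (150 + 249.3) = 29.2 × 249.3/399.3 = 18.2 V.
(Unloaded it would have been 22.6 V.)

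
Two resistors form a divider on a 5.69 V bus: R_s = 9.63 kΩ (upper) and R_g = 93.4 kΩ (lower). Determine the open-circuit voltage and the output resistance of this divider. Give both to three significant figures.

V_th = 5.16 V, R_th = 8.73 kΩ

V_th is the open-circuit tap voltage: 5.69 × 93.4/(9.63 + 93.4) = 5.16 V.
With the supply zeroed, R_s and R_g appear in parallel from the tap: R_th = R_s‖R_g = (9.63 × 93.4)/103.0 = 8.73 kΩ.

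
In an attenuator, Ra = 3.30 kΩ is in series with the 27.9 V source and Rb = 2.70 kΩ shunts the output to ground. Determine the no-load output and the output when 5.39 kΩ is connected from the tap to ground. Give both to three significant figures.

Open-circuit: V = 27.9 × 2.70/(3.30 + 2.70) = 12.6 V.
With the load, Rb becomes Rb‖R_L = 1.799 kΩ, so V = 27.9 × 1.799/5.099 = 9.84 V.

Unloaded: 12.6 V; loaded: 9.84 V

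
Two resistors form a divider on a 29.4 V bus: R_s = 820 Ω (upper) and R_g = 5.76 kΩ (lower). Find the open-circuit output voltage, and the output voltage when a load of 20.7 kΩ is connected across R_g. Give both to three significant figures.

Unloaded: 25.7 V; loaded: 24.9 V

Open-circuit: V = 29.4 × 5760/(820 + 5760) = 25.7 V.
With the load, R_g becomes R_g‖R_L = 4506 Ω, so V = 29.4 × 4506/5326 = 24.9 V.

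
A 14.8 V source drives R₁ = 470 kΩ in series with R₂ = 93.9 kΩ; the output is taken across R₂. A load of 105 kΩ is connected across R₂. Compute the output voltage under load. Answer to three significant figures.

V_out ≈ 1.41 V

The load sits in parallel with R₂: R₂‖R_L = (93.9 × 105) / (93.9 + 105) = 49.57 kΩ.
V_out = 14.8 × 49.57 / (470 + 49.57) = 14.8 × 49.57/519.6 = 1.41 V.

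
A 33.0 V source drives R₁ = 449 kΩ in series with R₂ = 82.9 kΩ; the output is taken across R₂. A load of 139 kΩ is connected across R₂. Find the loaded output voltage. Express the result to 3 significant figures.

The load sits in parallel with R₂: R₂‖R_L = (82.9 × 139) / (82.9 + 139) = 51.93 kΩ.
V_out = 33.0 × 51.93 / (449 + 51.93) = 33.0 × 51.93/500.9 = 3.42 V.

V_out ≈ 3.42 V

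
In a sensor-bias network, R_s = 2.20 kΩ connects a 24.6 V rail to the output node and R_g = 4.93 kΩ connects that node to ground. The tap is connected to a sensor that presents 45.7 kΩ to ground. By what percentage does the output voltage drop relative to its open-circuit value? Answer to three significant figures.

3.22 %

The divider's output (Thévenin) resistance is R_s‖R_g = 1.521 kΩ.
Fractional drop under load = R_th/(R_th + R_L) = 1.521 / (1.521 + 45.7) = 0.03221.
So the output falls by 3.22 %.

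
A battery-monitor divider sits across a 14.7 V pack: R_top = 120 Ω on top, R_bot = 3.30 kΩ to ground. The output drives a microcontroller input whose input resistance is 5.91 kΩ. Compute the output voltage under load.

V_out ≈ 13.9 V

The load sits in parallel with R_bot: R_bot‖R_L = (3300 × 5910) / (3300 + 5910) = 2118 Ω.
V_out = 14.7 × 2118 / (120 + 2118) = 14.7 × 2118/2238 = 13.9 V.
(Unloaded it would have been 14.2 V.)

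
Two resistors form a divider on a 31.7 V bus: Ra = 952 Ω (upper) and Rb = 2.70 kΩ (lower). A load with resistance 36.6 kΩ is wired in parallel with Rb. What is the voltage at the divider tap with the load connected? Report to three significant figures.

V_out ≈ 23.0 V

The load sits in parallel with Rb: Rb‖R_L = (2700 × 36600) / (2700 + 36600) = 2515 Ω.
V_out = 31.7 × 2515 / (952 + 2515) = 31.7 × 2515/3467 = 23.0 V.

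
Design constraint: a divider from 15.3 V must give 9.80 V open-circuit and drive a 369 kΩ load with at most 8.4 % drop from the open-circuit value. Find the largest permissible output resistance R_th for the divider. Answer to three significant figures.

Loading drop = R_th/(R_th + R_L) ≤ 0.0840, so R_th ≤ R_L · ε/(1−ε) = 369 kΩ × 0.0840/0.9160 = 33.8 kΩ.

R_th ≤ 33.8 kΩ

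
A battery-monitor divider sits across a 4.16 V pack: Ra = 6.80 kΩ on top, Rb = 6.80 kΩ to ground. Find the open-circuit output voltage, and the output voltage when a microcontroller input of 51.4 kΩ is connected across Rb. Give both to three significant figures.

Open-circuit: V = 4.16 × 6.80/(6.80 + 6.80) = 2.08 V.
With the load, Rb becomes Rb‖R_L = 6.005 kΩ, so V = 4.16 × 6.005/12.81 = 1.95 V.

Unloaded: 2.08 V; loaded: 1.95 V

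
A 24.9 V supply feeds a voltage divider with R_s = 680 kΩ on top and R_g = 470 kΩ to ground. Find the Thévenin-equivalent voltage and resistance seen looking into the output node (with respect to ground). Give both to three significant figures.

V_th is the open-circuit tap voltage: 24.9 × 470/(680 + 470) = 10.2 V.
With the supply zeroed, R_s and R_g appear in parallel from the tap: R_th = R_s‖R_g = (680 × 470)/1150 = 278 kΩ.

V_th = 10.2 V, R_th = 278 kΩ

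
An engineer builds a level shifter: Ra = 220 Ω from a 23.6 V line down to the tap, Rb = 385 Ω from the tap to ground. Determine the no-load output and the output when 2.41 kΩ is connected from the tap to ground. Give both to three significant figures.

Open-circuit: V = 23.6 × 385/(220 + 385) = 15.0 V.
With the load, Rb becomes Rb‖R_L = 332.0 Ω, so V = 23.6 × 332.0/552.0 = 14.2 V.

Unloaded: 15.0 V; loaded: 14.2 V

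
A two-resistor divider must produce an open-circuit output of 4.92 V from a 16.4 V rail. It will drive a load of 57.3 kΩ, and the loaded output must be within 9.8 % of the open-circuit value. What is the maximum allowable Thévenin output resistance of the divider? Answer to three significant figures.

Loading drop = R_th/(R_th + R_L) ≤ 0.0980, so R_th ≤ R_L · ε/(1−ε) = 57.3 kΩ × 0.0980/0.9020 = 6.23 kΩ.

R_th ≤ 6.23 kΩ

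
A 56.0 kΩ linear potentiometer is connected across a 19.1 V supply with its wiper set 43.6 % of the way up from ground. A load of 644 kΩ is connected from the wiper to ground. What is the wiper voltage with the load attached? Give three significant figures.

V ≈ 8.15 V

The wiper splits the pot into (1−α)R = 31.58 kΩ above and αR = 24.42 kΩ below.
Lower section ‖ load = 23.52 kΩ.
V_wiper = 19.1 × 23.52/(31.58 + 23.52) = 8.15 V.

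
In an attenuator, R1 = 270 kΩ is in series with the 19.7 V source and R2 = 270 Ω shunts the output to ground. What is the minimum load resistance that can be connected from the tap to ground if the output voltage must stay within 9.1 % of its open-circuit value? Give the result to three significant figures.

Output resistance R_th = R1‖R2 = (270000 × 270)/270300 = 269.7 Ω.
The fractional drop is R_th/(R_th + R_L); requiring this ≤ 0.0910 gives R_L ≥ R_th(1/0.0910 − 1) = 269.7 × 9.989 = 2.69 kΩ.

R_L(min) ≈ 2.69 kΩ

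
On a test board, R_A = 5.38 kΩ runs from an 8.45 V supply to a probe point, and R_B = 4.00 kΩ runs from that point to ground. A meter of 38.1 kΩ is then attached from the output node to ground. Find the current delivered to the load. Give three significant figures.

I_L ≈ 0.0892 mA

R_B‖R_L = 3.620 kΩ; V_out = 8.45 × 3.620/9.000 = 3.399 V.
I_L = V_out / R_L = 3.399 / 38.1 kΩ = 0.0892 mA.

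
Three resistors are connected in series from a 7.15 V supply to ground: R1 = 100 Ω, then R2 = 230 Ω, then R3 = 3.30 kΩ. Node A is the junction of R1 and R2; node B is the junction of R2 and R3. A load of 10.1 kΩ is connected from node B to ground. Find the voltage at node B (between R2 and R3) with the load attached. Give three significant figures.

At node B, R3 is in parallel with the load: R3‖R_L = 2487 Ω.
Below node A the resistance is R2 + (R3‖R_L) = 2717 Ω, so V_A = 7.15 × 2717/2817 = 6.896 V.
Then V_B = V_A × (R3‖R_L)/(R2 + R3‖R_L) = 6.896 × 2487/2717 = 6.31 V.

V ≈ 6.31 V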